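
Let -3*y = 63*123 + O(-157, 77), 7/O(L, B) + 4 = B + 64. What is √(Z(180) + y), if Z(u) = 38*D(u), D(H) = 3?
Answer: I*√417068826/411 ≈ 49.689*I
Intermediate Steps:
O(L, B) = 7/(60 + B) (O(L, B) = 7/(-4 + (B + 64)) = 7/(-4 + (64 + B)) = 7/(60 + B))
y = -1061620/411 (y = -(63*123 + 7/(60 + 77))/3 = -(7749 + 7/137)/3 = -⅓*1061620/137 = -1061620/411 ≈ -2583.0)
Z(u) = 114 (Z(u) = 38*3 = 114)
√(Z(180) + y) = √(114 - 1061620/411) = √(-1014766/411) = I*√417068826/411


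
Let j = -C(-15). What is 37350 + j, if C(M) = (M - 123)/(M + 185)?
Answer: 3174819/85 ≈ 37351.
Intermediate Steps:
C(M) = (-123 + M)/(185 + M)
j = 69/85 (j = -(-123 - 15)/(185 - 15) = -(-138)/170 = -1*(-69/85) = 69/85 ≈ 0.81176)
37350 + j = 37350 + 69/85 = 3174819/85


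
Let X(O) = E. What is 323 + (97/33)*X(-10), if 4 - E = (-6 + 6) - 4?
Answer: 11435/33 ≈ 346.52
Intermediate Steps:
E = 8 (E = 4 - ((-6 + 6) - 4) = 4 - (0 - 4) = 4 - 1*(-4) = 4 + 4 = 8)
X(O) = 8
323 + (97/33)*X(-10) = 323 + (97/33)*8 = 323 + 776/33 = 11435/33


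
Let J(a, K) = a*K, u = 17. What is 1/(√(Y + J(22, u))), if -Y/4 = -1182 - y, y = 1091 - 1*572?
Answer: √7178/7178 ≈ 0.011803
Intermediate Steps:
y = 519 (y = 1091 - 572 = 519)
J(a, K) = K*a
Y = 6804 (Y = -4*(-1182 - 1*519) = -4*(-1182 - 519) = -4*(-1701) = 6804)
1/(√(Y + J(22, u))) = 1/(√(6804 + 17*22)) = 1/(√(6804 + 374)) = 1/(√7178) = √7178/7178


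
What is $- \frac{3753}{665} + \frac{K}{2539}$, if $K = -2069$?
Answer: $- \frac{10904752}{1688435} \approx -6.4585$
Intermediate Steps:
$- \frac{3753}{665} + \frac{K}{2539} = - \frac{3753}{665} - \frac{2069}{2539} = - \frac{10904752}{1688435}$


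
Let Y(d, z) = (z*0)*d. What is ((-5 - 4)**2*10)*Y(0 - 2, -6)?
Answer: 0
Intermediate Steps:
Y(d, z) = 0 (Y(d, z) = 0*d = 0)
((-5 - 4)**2*10)*Y(0 - 2, -6) = ((-5 - 4)**2*10)*0 = ((-9)**2*10)*0 = (81*10)*0 = 810*0 = 0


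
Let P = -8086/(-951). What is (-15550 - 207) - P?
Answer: -14992993/951 ≈ -15766.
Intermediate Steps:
P = 8086/951 (P = -8086*(-1/951) = 8086/951 ≈ 8.5026)
(-15550 - 207) - P = (-15550 - 207) - 1*8086/951 = -15757 - 8086/951 = -14992993/951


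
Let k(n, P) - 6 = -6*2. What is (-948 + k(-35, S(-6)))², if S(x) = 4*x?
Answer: 910116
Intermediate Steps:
k(n, P) = -6 (k(n, P) = 6 - 6*2 = 6 - 12 = -6)
(-948 + k(-35, S(-6)))² = (-948 - 6)² = (-954)² = 910116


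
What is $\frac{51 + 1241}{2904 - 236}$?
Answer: $\frac{323}{667} \approx 0.48426$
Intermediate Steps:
$\frac{51 + 1241}{2904 - 236} = \frac{1292}{2668} = 1292 \cdot \frac{1}{2668} = \frac{323}{667}$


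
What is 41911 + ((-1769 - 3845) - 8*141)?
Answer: 35169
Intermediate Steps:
41911 + ((-1769 - 3845) - 8*141) = 41911 + (-5614 - 1128) = 41911 - 6742 = 35169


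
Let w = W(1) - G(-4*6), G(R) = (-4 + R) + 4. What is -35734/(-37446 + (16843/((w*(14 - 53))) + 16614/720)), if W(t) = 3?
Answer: 1505116080/1576927321 ≈ 0.95446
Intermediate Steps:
G(R) = R
w = 27 (w = 3 - (-4)*6 = 3 - 1*(-24) = 3 + 24 = 27)
-35734/(-37446 + (16843/((w*(14 - 53))) + 16614/720)) = -35734/(-37446 + (16843/((27*(14 - 53))) + 16614/720)) = -35734/(-37446 + (16843/((27*(-39))) + 16614*(1/720))) = -35734/(-37446 + (16843/(-1053) + 923/40)) = -35734/(-37446 + (16843*(-1/1053) + 923/40)) = -35734/(-37446 + (-16843/1053 + 923/40)) = -35734/(-37446 + 298199/42120) = -35734/(-1576927321/42120) = -35734*(-42120/1576927321) = 1505116080/1576927321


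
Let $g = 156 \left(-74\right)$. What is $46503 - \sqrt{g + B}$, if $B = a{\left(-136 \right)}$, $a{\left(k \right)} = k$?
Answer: $46503 - 4 i \sqrt{730} \approx 46503.0 - 108.07 i$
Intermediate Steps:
$B = -136$
$g = -11544$
$46503 - \sqrt{g + B} = 46503 - \sqrt{-11544 - 136} = 46503 - \sqrt{-11680} = 46503 - 4 i \sqrt{730}$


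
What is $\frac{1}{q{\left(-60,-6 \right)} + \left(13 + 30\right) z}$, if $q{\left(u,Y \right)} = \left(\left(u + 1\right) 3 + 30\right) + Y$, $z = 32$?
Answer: $\frac{1}{1223} \approx 0.00081766$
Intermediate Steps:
$q{\left(u,Y \right)} = 33 + Y + 3 u$ ($q{\left(u,Y \right)} = \left(\left(1 + u\right) 3 + 30\right) + Y = \left(\left(3 + 3 u\right) + 30\right) + Y = \left(33 + 3 u\right) + Y = 33 + Y + 3 u$)
$\frac{1}{q{\left(-60,-6 \right)} + \left(13 + 30\right) z} = \frac{1}{\left(33 - 6 + 3 \left(-60\right)\right) + \left(13 + 30\right) 32} = \frac{1}{\left(33 - 6 - 180\right) + 43 \cdot 32} = \frac{1}{-153 + 1376} = \frac{1}{1223}$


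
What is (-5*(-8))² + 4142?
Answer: 5742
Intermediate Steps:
(-5*(-8))² + 4142 = 40² + 4142 = 1600 + 4142 = 5742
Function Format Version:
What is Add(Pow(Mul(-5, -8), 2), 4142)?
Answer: 5742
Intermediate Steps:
Add(Pow(Mul(-5, -8), 2), 4142) = Add(Pow(40, 2), 4142) = Add(1600, 4142) = 5742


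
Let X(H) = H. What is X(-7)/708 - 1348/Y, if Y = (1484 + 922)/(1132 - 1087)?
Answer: -7160687/283908 ≈ -25.222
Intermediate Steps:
Y = 802/15 (Y = 2406/45 = 2406*(1/45) = 802/15 ≈ 53.467)
X(-7)/708 - 1348/Y = -7/708 - 1348/802/15 = -7*1/708 - 1348*15/802 = -7/708 - 10110/401 = -7160687/283908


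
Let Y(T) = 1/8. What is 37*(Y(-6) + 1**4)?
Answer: 333/8 ≈ 41.625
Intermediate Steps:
Y(T) = 1/8
37*(Y(-6) + 1**4) = 37*(1/8 + 1**4) = 37*(1/8 + 1) = 37*(9/8) = 333/8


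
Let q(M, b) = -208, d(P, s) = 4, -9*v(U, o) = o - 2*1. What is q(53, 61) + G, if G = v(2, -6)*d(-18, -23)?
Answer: -1840/9 ≈ -204.44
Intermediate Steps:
v(U, o) = 2/9 - o/9 (v(U, o) = -(o - 2*1)/9 = -(o - 2)/9 = -(-2 + o)/9 = 2/9 - o/9)
G = 32/9 (G = (2/9 - ⅑*(-6))*4 = (2/9 + ⅔)*4 = (8/9)*4 = 32/9 ≈ 3.5556)
q(53, 61) + G = -208 + 32/9 = -1840/9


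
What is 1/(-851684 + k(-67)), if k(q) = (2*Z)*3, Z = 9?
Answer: -1/851630 ≈ -1.1742e-6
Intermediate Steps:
k(q) = 54 (k(q) = (2*9)*3 = 18*3 = 54)
1/(-851684 + k(-67)) = 1/(-851684 + 54) = 1/(-851630) = -1/851630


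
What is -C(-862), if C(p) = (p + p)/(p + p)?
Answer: -1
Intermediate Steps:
C(p) = 1 (C(p) = (2*p)/((2*p)) = (2*p)*(1/(2*p)) = 1)
-C(-862) = -1*1 = -1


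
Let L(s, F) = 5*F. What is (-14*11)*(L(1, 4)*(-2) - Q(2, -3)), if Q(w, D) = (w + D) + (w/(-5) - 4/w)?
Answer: 28182/5 ≈ 5636.4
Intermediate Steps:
Q(w, D) = D - 4/w + 4*w/5 (Q(w, D) = (D + w) + (w*(-1/5) - 4/w) = (D + w) + (-w/5 - 4/w) = (D + w) + (-4/w - w/5) = D - 4/w + 4*w/5)
(-14*11)*(L(1, 4)*(-2) - Q(2, -3)) = (-14*11)*((5*4)*(-2) - (-3 - 4/2 + (4/5)*2)) = -154*(20*(-2) - (-3 - 4*1/2 + 8/5)) = -154*(-40 - (-3 - 2 + 8/5)) = -154*(-40 - 1*(-17/5)) = -154*(-40 + 17/5) = -154*(-183/5) = 28182/5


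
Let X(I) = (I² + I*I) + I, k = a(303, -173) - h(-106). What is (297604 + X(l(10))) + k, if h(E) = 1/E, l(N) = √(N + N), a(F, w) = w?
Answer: 31531927/106 + 2*√5 ≈ 2.9748e+5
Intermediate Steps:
l(N) = √2*√N (l(N) = √(2*N) = √2*√N)
k = -18337/106 (k = -173 - 1/(-106) = -173 - 1*(-1/106) = -173 + 1/106 = -18337/106 ≈ -172.99)
X(I) = I + 2*I² (X(I) = (I² + I²) + I = 2*I² + I = I + 2*I²)
(297604 + X(l(10))) + k = (297604 + (√2*√10)*(1 + 2*(√2*√10))) - 18337/106 = (297604 + (2*√5)*(1 + 2*(2*√5))) - 18337/106 = (297604 + (2*√5)*(1 + 4*√5)) - 18337/106 = (297604 + 2*√5*(1 + 4*√5)) - 18337/106 = 31527687/106 + 2*√5*(1 + 4*√5)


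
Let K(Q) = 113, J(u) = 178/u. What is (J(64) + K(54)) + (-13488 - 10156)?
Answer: -752903/32 ≈ -23528.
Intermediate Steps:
(J(64) + K(54)) + (-13488 - 10156) = (178/64 + 113) + (-13488 - 10156) = (178*(1/64) + 113) - 23644 = (89/32 + 113) - 23644 = 3705/32 - 23644 = -752903/32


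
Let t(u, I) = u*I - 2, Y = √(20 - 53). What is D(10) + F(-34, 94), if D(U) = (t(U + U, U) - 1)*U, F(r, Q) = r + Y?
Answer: 1936 + I*√33 ≈ 1936.0 + 5.7446*I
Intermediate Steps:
Y = I*√33 (Y = √(-33) = I*√33 ≈ 5.7446*I)
F(r, Q) = r + I*√33
t(u, I) = -2 + I*u (t(u, I) = I*u - 2 = -2 + I*u)
D(U) = U*(-3 + 2*U²) (D(U) = ((-2 + U*(U + U)) - 1)*U = ((-2 + U*(2*U)) - 1)*U = ((-2 + 2*U²) - 1)*U = (-3 + 2*U²)*U = U*(-3 + 2*U²))
D(10) + F(-34, 94) = 10*(-3 + 2*10²) + (-34 + I*√33) = 10*(-3 + 2*100) + (-34 + I*√33) = 10*(-3 + 200) + (-34 + I*√33) = 10*197 + (-34 + I*√33) = 1970 + (-34 + I*√33) = 1936 + I*√33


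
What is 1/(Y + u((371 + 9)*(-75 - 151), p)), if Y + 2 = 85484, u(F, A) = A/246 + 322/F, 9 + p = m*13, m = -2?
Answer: 5281620/451482669587 ≈ 1.1698e-5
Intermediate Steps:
p = -35 (p = -9 - 2*13 = -9 - 26 = -35)
u(F, A) = 322/F + A/246 (u(F, A) = A*(1/246) + 322/F = A/246 + 322/F = 322/F + A/246)
Y = 85482 (Y = -2 + 85484 = 85482)
1/(Y + u((371 + 9)*(-75 - 151), p)) = 1/(85482 + (322/(((371 + 9)*(-75 - 151))) + (1/246)*(-35))) = 1/(85482 + (322/((380*(-226))) - 35/246)) = 1/(85482 + (322/(-85880) - 35/246)) = 1/(85482 + (322*(-1/85880) - 35/246)) = 1/(85482 + (-161/42940 - 35/246)) = 1/(85482 - 771253/5281620) = 1/(451482669587/5281620) = 5281620/451482669587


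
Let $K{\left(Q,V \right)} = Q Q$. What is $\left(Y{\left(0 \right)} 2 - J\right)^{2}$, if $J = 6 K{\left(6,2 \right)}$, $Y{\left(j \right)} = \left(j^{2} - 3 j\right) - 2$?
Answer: $48400$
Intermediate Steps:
$Y{\left(j \right)} = -2 + j^{2} - 3 j$
$K{\left(Q,V \right)} = Q^{2}$
$J = 216$ ($J = 6 \cdot 6^{2} = 6 \cdot 36 = 216$)
$\left(Y{\left(0 \right)} 2 - J\right)^{2} = \left(\left(-2 + 0^{2} - 0\right) 2 - 216\right)^{2} = \left(\left(-2 + 0 + 0\right) 2 - 216\right)^{2} = \left(\left(-2\right) 2 - 216\right)^{2} = \left(-4 - 216\right)^{2} = \left(-220\right)^{2} = 48400$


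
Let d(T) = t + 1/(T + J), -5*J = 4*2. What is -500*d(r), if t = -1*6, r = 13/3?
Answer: 115500/41 ≈ 2817.1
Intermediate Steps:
r = 13/3 (r = 13*(⅓) = 13/3 ≈ 4.3333)
J = -8/5 (J = -4*2/5 = -⅕*8 = -8/5 ≈ -1.6000)
t = -6
d(T) = -6 + 1/(-8/5 + T) (d(T) = -6 + 1/(T - 8/5) = -6 + 1/(-8/5 + T))
-500*d(r) = -500*(53 - 30*13/3)/(-8 + 5*(13/3)) = -500*(53 - 130)/(-8 + 65/3) = -500*(-77)/41/3 = -1500*(-77)/41 = -500*(-231/41) = 115500/41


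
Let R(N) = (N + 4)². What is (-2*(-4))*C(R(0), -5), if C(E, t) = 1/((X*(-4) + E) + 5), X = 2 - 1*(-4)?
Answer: -8/3 ≈ -2.6667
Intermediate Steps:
X = 6 (X = 2 + 4 = 6)
R(N) = (4 + N)²
C(E, t) = 1/(-19 + E) (C(E, t) = 1/((6*(-4) + E) + 5) = 1/((-24 + E) + 5) = 1/(-19 + E))
(-2*(-4))*C(R(0), -5) = (-2*(-4))/(-19 + (4 + 0)²) = 8/(-19 + 4²) = 8/(-19 + 16) = 8/(-3) = 8*(-⅓) = -8/3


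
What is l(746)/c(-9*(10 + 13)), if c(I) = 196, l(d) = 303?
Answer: 303/196 ≈ 1.5459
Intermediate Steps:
l(746)/c(-9*(10 + 13)) = 303/196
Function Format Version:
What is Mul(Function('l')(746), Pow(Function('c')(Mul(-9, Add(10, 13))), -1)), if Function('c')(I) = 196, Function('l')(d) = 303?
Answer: Rational(303, 196) ≈ 1.5459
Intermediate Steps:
Mul(Function('l')(746), Pow(Function('c')(Mul(-9, Add(10, 13))), -1)) = Mul(303, Pow(196, -1)) = Mul(303, Rational(1, 196)) = Rational(303, 196)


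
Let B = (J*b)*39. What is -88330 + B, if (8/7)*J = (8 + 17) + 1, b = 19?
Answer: -285889/4 ≈ -71472.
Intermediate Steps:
J = 91/4 (J = 7*((8 + 17) + 1)/8 = 7*(25 + 1)/8 = (7/8)*26 = 91/4 ≈ 22.750)
B = 67431/4 (B = ((91/4)*19)*39 = (1729/4)*39 = 67431/4 ≈ 16858.)
-88330 + B = -88330 + 67431/4 = -285889/4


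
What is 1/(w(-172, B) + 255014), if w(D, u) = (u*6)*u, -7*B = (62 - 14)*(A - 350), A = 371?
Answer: 1/379430 ≈ 2.6355e-6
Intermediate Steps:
B = -144 (B = -(62 - 14)*(371 - 350)/7 = -48*21/7 = -⅐*1008 = -144)
w(D, u) = 6*u² (w(D, u) = (6*u)*u = 6*u²)
1/(w(-172, B) + 255014) = 1/(6*(-144)² + 255014) = 1/(6*20736 + 255014) = 1/(124416 + 255014) = 1/379430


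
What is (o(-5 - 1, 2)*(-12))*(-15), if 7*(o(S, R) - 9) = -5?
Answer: 10440/7 ≈ 1491.4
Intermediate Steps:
o(S, R) = 58/7 (o(S, R) = 9 + (1/7)*(-5) = 9 - 5/7 = 58/7)
(o(-5 - 1, 2)*(-12))*(-15) = ((58/7)*(-12))*(-15) = -696/7*(-15) = 10440/7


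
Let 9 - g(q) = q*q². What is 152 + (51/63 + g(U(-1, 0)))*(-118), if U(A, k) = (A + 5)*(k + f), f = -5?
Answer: -19845116/21 ≈ -9.4501e+5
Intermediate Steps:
U(A, k) = (-5 + k)*(5 + A) (U(A, k) = (A + 5)*(k - 5) = (5 + A)*(-5 + k) = (-5 + k)*(5 + A))
g(q) = 9 - q³ (g(q) = 9 - q*q² = 9 - q³)
152 + (51/63 + g(U(-1, 0)))*(-118) = 152 + (51/63 + (9 - (-25 - 5*(-1) + 5*0 - 1*0)³))*(-118) = 152 + (51*(1/63) + (9 - (-25 + 5 + 0 + 0)³))*(-118) = 152 + (17/21 + (9 - 1*(-20)³))*(-118) = 152 + (17/21 + (9 - 1*(-8000)))*(-118) = 152 + (17/21 + (9 + 8000))*(-118) = 152 + (17/21 + 8009)*(-118) = 152 + (168206/21)*(-118) = 152 - 19848308/21 = -19845116/21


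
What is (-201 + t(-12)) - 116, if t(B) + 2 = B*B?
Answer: -175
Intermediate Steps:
t(B) = -2 + B**2 (t(B) = -2 + B*B = -2 + B**2)
(-201 + t(-12)) - 116 = (-201 + (-2 + (-12)**2)) - 116 = (-201 + (-2 + 144)) - 116 = (-201 + 142) - 116 = -59 - 116 = -175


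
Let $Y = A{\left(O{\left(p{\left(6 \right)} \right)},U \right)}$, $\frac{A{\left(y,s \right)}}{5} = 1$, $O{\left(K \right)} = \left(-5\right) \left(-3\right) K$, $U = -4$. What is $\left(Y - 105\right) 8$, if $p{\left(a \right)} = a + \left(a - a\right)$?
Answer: $-800$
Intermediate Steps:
$p{\left(a \right)} = a$ ($p{\left(a \right)} = a + 0 = a$)
$O{\left(K \right)} = 15 K$
$A{\left(y,s \right)} = 5$ ($A{\left(y,s \right)} = 5 \cdot 1 = 5$)
$Y = 5$
$\left(Y - 105\right) 8 = \left(5 - 105\right) 8 = \left(-100\right) 8 = -800$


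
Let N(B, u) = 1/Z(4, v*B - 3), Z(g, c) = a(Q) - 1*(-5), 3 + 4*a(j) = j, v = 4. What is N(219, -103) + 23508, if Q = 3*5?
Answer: 188065/8 ≈ 23508.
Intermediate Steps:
Q = 15
a(j) = -¾ + j/4
Z(g, c) = 8 (Z(g, c) = (-¾ + (¼)*15) - 1*(-5) = (-¾ + 15/4) + 5 = 3 + 5 = 8)
N(B, u) = ⅛ (N(B, u) = 1/8 = ⅛)
N(219, -103) + 23508 = ⅛ + 23508 = 188065/8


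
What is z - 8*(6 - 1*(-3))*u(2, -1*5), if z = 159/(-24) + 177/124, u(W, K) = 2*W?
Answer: -72713/248 ≈ -293.20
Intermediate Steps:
z = -1289/248 (z = 159*(-1/24) + 177*(1/124) = -53/8 + 177/124 = -1289/248 ≈ -5.1976)
z - 8*(6 - 1*(-3))*u(2, -1*5) = -1289/248 - 8*(6 - 1*(-3))*2*2 = -1289/248 - 8*(6 + 3)*4 = -1289/248 - 8*9*4 = -1289/248 - 72*4 = -1289/248 - 1*288 = -1289/248 - 288 = -72713/248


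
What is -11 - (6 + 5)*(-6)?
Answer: 55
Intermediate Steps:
-11 - (6 + 5)*(-6) = -11 - 1*11*(-6) = -11 - 11*(-6) = -11 + 66 = 55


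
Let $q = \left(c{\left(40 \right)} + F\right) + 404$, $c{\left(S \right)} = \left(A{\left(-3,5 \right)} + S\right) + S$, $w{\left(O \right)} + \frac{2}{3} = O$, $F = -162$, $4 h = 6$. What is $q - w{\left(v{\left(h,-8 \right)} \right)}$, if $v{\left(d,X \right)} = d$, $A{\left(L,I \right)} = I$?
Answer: $\frac{1957}{6} \approx 326.17$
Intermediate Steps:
$h = \frac{3}{2}$ ($h = \frac{1}{4} \cdot 6 = \frac{3}{2} \approx 1.5$)
$w{\left(O \right)} = - \frac{2}{3} + O$
$c{\left(S \right)} = 5 + 2 S$ ($c{\left(S \right)} = \left(5 + S\right) + S = 5 + 2 S$)
$q = 327$ ($q = \left(\left(5 + 2 \cdot 40\right) - 162\right) + 404 = \left(\left(5 + 80\right) - 162\right) + 404 = \left(85 - 162\right) + 404 = -77 + 404 = 327$)
$q - w{\left(v{\left(h,-8 \right)} \right)} = 327 - \left(- \frac{2}{3} + \frac{3}{2}\right) = 327 - \frac{5}{6} = \frac{1957}{6}$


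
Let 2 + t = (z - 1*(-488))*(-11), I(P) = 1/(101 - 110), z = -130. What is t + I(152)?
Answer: -35461/9 ≈ -3940.1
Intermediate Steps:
I(P) = -1/9 (I(P) = 1/(-9) = -1/9)
t = -3940 (t = -2 + (-130 - 1*(-488))*(-11) = -2 + (-130 + 488)*(-11) = -2 + 358*(-11) = -2 - 3938 = -3940)
t + I(152) = -3940 - 1/9 = -35461/9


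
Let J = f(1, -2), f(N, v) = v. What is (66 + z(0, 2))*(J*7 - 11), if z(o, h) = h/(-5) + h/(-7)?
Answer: -11430/7 ≈ -1632.9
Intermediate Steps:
J = -2
z(o, h) = -12*h/35 (z(o, h) = h*(-⅕) + h*(-⅐) = -h/5 - h/7 = -12*h/35)
(66 + z(0, 2))*(J*7 - 11) = (66 - 12/35*2)*(-2*7 - 11) = (66 - 24/35)*(-14 - 11) = (2286/35)*(-25) = -11430/7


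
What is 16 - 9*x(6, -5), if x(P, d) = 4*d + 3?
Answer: 169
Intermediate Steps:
x(P, d) = 3 + 4*d
16 - 9*x(6, -5) = 16 - 9*(3 + 4*(-5)) = 16 - 9*(3 - 20) = 16 - 9*(-17) = 16 + 153 = 169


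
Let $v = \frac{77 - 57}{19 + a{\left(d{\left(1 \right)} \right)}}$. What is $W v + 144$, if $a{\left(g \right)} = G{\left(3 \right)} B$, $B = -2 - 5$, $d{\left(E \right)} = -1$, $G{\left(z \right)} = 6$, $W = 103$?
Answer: $\frac{1252}{23} \approx 54.435$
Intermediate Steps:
$B = -7$ ($B = -2 - 5 = -7$)
$a{\left(g \right)} = -42$ ($a{\left(g \right)} = 6 \left(-7\right) = -42$)
$v = - \frac{20}{23}$ ($v = \frac{77 - 57}{19 - 42} = \frac{20}{-23} = 20 \left(- \frac{1}{23}\right) = - \frac{20}{23} \approx -0.86957$)
$W v + 144 = 103 \left(- \frac{20}{23}\right) + 144 = - \frac{2060}{23} + 144 = \frac{1252}{23}$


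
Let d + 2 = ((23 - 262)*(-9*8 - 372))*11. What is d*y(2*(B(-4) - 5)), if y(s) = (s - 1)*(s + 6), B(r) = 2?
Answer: 0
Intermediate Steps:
y(s) = (-1 + s)*(6 + s)
d = 1167274 (d = -2 + ((23 - 262)*(-9*8 - 372))*11 = -2 - 239*(-72 - 372)*11 = -2 - 239*(-444)*11 = -2 + 106116*11 = -2 + 1167276 = 1167274)
d*y(2*(B(-4) - 5)) = 1167274*(-6 + (2*(2 - 5))² + 5*(2*(2 - 5))) = 1167274*(-6 + (2*(-3))² + 5*(2*(-3))) = 1167274*(-6 + (-6)² + 5*(-6)) = 1167274*(-6 + 36 - 30) = 1167274*0 = 0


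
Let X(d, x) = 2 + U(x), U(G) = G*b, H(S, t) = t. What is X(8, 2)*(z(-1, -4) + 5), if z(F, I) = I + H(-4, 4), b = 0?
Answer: 10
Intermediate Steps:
U(G) = 0 (U(G) = G*0 = 0)
z(F, I) = 4 + I (z(F, I) = I + 4 = 4 + I)
X(d, x) = 2 (X(d, x) = 2 + 0 = 2)
X(8, 2)*(z(-1, -4) + 5) = 2*((4 - 4) + 5) = 2*(0 + 5) = 2*5 = 10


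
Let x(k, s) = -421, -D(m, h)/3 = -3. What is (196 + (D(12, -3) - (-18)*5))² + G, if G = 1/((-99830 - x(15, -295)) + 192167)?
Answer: 8072264951/92758 ≈ 87025.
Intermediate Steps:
D(m, h) = 9 (D(m, h) = -3*(-3) = 9)
G = 1/92758 (G = 1/((-99830 - 1*(-421)) + 192167) = 1/((-99830 + 421) + 192167) = 1/(-99409 + 192167) = 1/92758 ≈ 1.0781e-5)
(196 + (D(12, -3) - (-18)*5))² + G = (196 + (9 - (-18)*5))² + 1/92758 = (196 + (9 - 1*(-90)))² + 1/92758 = (196 + (9 + 90))² + 1/92758 = (196 + 99)² + 1/92758 = 295² + 1/92758 = 87025 + 1/92758 = 8072264951/92758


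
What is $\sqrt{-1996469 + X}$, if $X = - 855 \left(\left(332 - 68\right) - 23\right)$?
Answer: $2 i \sqrt{550631} \approx 1484.1 i$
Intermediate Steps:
$X = -206055$ ($X = - 855 \left(264 - 23\right) = \left(-855\right) 241 = -206055$)
$\sqrt{-1996469 + X} = \sqrt{-1996469 - 206055} = \sqrt{-2202524} = 2 i \sqrt{550631}$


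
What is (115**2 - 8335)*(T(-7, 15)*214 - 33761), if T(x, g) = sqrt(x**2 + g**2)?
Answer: -165091290 + 1046460*sqrt(274) ≈ -1.4777e+8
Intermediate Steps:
T(x, g) = sqrt(g**2 + x**2)
(115**2 - 8335)*(T(-7, 15)*214 - 33761) = (115**2 - 8335)*(sqrt(15**2 + (-7)**2)*214 - 33761) = (13225 - 8335)*(sqrt(225 + 49)*214 - 33761) = 4890*(sqrt(274)*214 - 33761) = 4890*(214*sqrt(274) - 33761) = 4890*(-33761 + 214*sqrt(274)) = -165091290 + 1046460*sqrt(274)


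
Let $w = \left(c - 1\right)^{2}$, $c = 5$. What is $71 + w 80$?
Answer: $1351$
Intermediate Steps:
$w = 16$ ($w = \left(5 - 1\right)^{2} = 4^{2} = 16$)
$71 + w 80 = 71 + 16 \cdot 80 = 71 + 1280 = 1351$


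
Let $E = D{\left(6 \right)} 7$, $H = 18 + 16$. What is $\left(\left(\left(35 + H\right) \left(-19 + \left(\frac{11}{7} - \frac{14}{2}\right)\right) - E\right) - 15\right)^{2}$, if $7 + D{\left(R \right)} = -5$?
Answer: $\frac{128051856}{49} \approx 2.6133 \cdot 10^{6}$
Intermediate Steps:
$H = 34$
$D{\left(R \right)} = -12$ ($D{\left(R \right)} = -7 - 5 = -12$)
$E = -84$ ($E = \left(-12\right) 7 = -84$)
$\left(\left(\left(35 + H\right) \left(-19 + \left(\frac{11}{7} - \frac{14}{2}\right)\right) - E\right) - 15\right)^{2} = \left(\left(\left(35 + 34\right) \left(-19 + \left(\frac{11}{7} - \frac{14}{2}\right)\right) - -84\right) - 15\right)^{2} = \left(\left(69 \left(-19 + \left(11 \cdot \frac{1}{7} - 7\right)\right) + 84\right) - 15\right)^{2} = \left(\left(69 \left(-19 + \left(\frac{11}{7} - 7\right)\right) + 84\right) - 15\right)^{2} = \left(\left(69 \left(-19 - \frac{38}{7}\right) + 84\right) - 15\right)^{2} = \left(\left(69 \left(- \frac{171}{7}\right) + 84\right) - 15\right)^{2} = \left(\left(- \frac{11799}{7} + 84\right) - 15\right)^{2} = \left(- \frac{11211}{7} - 15\right)^{2} = \left(- \frac{11316}{7}\right)^{2} = \frac{128051856}{49}$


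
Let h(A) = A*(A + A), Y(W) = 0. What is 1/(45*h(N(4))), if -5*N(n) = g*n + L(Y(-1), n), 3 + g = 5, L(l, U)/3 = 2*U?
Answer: 5/18432 ≈ 0.00027127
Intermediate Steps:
L(l, U) = 6*U (L(l, U) = 3*(2*U) = 6*U)
g = 2 (g = -3 + 5 = 2)
N(n) = -8*n/5 (N(n) = -(2*n + 6*n)/5 = -8*n/5)
h(A) = 2*A² (h(A) = A*(2*A) = 2*A²)
1/(45*h(N(4))) = 1/(45*(2*(-8/5*4)²)) = 1/(45*(2*(-32/5)²)) = 1/(45*(2*(1024/25))) = 1/(45*(2048/25)) = 1/(18432/5) = 5/18432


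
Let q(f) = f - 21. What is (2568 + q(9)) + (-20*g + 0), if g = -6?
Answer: 2676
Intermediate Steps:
q(f) = -21 + f
(2568 + q(9)) + (-20*g + 0) = (2568 + (-21 + 9)) + (-20*(-6) + 0) = (2568 - 12) + (120 + 0) = 2556 + 120 = 2676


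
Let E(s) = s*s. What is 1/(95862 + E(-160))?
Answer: 1/121462 ≈ 8.2330e-6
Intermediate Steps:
E(s) = s²
1/(95862 + E(-160)) = 1/(95862 + (-160)²) = 1/(95862 + 25600) = 1/121462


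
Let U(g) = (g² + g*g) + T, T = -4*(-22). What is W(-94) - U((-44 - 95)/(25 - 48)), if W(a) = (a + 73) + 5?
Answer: -93658/529 ≈ -177.05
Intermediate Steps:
T = 88
W(a) = 78 + a (W(a) = (73 + a) + 5 = 78 + a)
U(g) = 88 + 2*g² (U(g) = (g² + g*g) + 88 = (g² + g²) + 88 = 2*g² + 88 = 88 + 2*g²)
W(-94) - U((-44 - 95)/(25 - 48)) = (78 - 94) - (88 + 2*((-44 - 95)/(25 - 48))²) = -16 - (88 + 2*(-139/(-23))²) = -16 - (88 + 2*(-139*(-1/23))²) = -16 - (88 + 2*(139/23)²) = -16 - (88 + 2*(19321/529)) = -16 - (88 + 38642/529) = -16 - 1*85194/529 = -16 - 85194/529 = -93658/529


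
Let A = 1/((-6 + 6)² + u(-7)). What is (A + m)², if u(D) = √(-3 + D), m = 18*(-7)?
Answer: (1260 + I*√10)²/100 ≈ 15876.0 + 79.689*I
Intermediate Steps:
m = -126
A = -I*√10/10 (A = 1/((-6 + 6)² + √(-3 - 7)) = 1/(0² + √(-10)) = 1/(0 + I*√10) = 1/(I*√10) = -I*√10/10 ≈ -0.31623*I)
(A + m)² = (-I*√10/10 - 126)² = (-126 - I*√10/10)²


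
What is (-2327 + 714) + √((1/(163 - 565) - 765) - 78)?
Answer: -1613 + I*√136232574/402 ≈ -1613.0 + 29.035*I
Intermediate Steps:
(-2327 + 714) + √((1/(163 - 565) - 765) - 78) = -1613 + √((1/(-402) - 765) - 78) = -1613 + √((-1/402 - 765) - 78) = -1613 + √(-307531/402 - 78) = -1613 + √(-338887/402) = -1613 + I*√136232574/402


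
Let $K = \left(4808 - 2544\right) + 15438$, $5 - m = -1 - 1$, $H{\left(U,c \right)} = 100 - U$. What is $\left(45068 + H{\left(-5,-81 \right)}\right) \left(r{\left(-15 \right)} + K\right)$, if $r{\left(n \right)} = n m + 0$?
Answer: $794909281$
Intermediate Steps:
$m = 7$ ($m = 5 - \left(-1 - 1\right) = 5 - -2 = 5 + 2 = 7$)
$r{\left(n \right)} = 7 n$ ($r{\left(n \right)} = n 7 + 0 = 7 n + 0 = 7 n$)
$K = 17702$ ($K = 2264 + 15438 = 17702$)
$\left(45068 + H{\left(-5,-81 \right)}\right) \left(r{\left(-15 \right)} + K\right) = \left(45068 + \left(100 - -5\right)\right) \left(7 \left(-15\right) + 17702\right) = \left(45068 + \left(100 + 5\right)\right) \left(-105 + 17702\right) = \left(45068 + 105\right) 17597 = 45173 \cdot 17597 = 794909281$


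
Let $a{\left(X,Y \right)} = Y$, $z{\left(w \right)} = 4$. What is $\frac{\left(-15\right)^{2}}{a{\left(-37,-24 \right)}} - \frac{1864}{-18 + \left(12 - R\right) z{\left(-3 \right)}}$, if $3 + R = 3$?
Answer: $- \frac{8581}{120} \approx -71.508$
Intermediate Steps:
$R = 0$ ($R = -3 + 3 = 0$)
$\frac{\left(-15\right)^{2}}{a{\left(-37,-24 \right)}} - \frac{1864}{-18 + \left(12 - R\right) z{\left(-3 \right)}} = \frac{\left(-15\right)^{2}}{-24} - \frac{1864}{-18 + \left(12 - 0\right) 4} = 225 \left(- \frac{1}{24}\right) - \frac{1864}{-18 + \left(12 + 0\right) 4} = - \frac{75}{8} - \frac{1864}{-18 + 12 \cdot 4} = - \frac{75}{8} - \frac{1864}{-18 + 48} = - \frac{75}{8} - \frac{1864}{30} = - \frac{75}{8} - \frac{932}{15} = - \frac{8581}{120}$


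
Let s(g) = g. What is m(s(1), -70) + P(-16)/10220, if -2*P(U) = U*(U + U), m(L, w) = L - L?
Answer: -64/2555 ≈ -0.025049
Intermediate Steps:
m(L, w) = 0
P(U) = -U**2 (P(U) = -U*(U + U)/2 = -U*2*U/2 = -U**2)
m(s(1), -70) + P(-16)/10220 = 0 - 1*(-16)**2/10220 = 0 - 1*256*(1/10220) = 0 - 256*1/10220 = 0 - 64/2555 = -64/2555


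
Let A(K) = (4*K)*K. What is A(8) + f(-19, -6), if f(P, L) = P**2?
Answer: 617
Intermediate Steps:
A(K) = 4*K**2
A(8) + f(-19, -6) = 4*8**2 + (-19)**2 = 4*64 + 361 = 256 + 361 = 617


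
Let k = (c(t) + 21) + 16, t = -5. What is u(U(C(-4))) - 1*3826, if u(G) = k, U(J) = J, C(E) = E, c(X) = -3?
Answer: -3792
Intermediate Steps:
k = 34 (k = (-3 + 21) + 16 = 18 + 16 = 34)
u(G) = 34
u(U(C(-4))) - 1*3826 = 34 - 1*3826 = 34 - 3826 = -3792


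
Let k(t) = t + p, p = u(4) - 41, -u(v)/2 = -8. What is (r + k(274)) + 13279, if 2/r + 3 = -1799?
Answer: 12188727/901 ≈ 13528.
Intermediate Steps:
r = -1/901 (r = 2/(-3 - 1799) = 2/(-1802) = 2*(-1/1802) = -1/901 ≈ -0.0011099)
u(v) = 16 (u(v) = -2*(-8) = 16)
p = -25 (p = 16 - 41 = -25)
k(t) = -25 + t (k(t) = t - 25 = -25 + t)
(r + k(274)) + 13279 = (-1/901 + (-25 + 274)) + 13279 = (-1/901 + 249) + 13279 = 224348/901 + 13279 = 12188727/901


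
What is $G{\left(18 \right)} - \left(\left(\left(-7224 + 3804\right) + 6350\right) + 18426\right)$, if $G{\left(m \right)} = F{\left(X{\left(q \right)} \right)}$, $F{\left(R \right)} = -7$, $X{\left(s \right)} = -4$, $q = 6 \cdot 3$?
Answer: $-21363$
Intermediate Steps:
$q = 18$
$G{\left(m \right)} = -7$
$G{\left(18 \right)} - \left(\left(\left(-7224 + 3804\right) + 6350\right) + 18426\right) = -7 - \left(\left(\left(-7224 + 3804\right) + 6350\right) + 18426\right) = -7 - \left(\left(-3420 + 6350\right) + 18426\right) = -7 - \left(2930 + 18426\right) = -7 - 21356 = -21363$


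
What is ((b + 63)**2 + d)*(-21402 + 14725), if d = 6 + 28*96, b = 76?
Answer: -146994155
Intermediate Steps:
d = 2694 (d = 6 + 2688 = 2694)
((b + 63)**2 + d)*(-21402 + 14725) = ((76 + 63)**2 + 2694)*(-21402 + 14725) = (139**2 + 2694)*(-6677) = (19321 + 2694)*(-6677) = 22015*(-6677) = -146994155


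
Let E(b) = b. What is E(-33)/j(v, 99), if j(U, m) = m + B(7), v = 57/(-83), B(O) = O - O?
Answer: -1/3 ≈ -0.33333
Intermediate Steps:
B(O) = 0
v = -57/83 (v = 57*(-1/83) = -57/83 ≈ -0.68675)
j(U, m) = m (j(U, m) = m + 0 = m)
E(-33)/j(v, 99) = -33/99 = -33*1/99 = -1/3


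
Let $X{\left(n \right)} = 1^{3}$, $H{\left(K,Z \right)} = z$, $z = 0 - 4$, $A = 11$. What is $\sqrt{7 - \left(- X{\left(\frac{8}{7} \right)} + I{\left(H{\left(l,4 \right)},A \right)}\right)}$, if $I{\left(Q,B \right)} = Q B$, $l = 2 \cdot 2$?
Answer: $2 \sqrt{13} \approx 7.2111$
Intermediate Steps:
$l = 4$
$z = -4$
$H{\left(K,Z \right)} = -4$
$I{\left(Q,B \right)} = B Q$
$X{\left(n \right)} = 1$
$\sqrt{7 - \left(- X{\left(\frac{8}{7} \right)} + I{\left(H{\left(l,4 \right)},A \right)}\right)} = \sqrt{7 - \left(-1 + 11 \left(-4\right)\right)} = \sqrt{7 + \left(1 - -44\right)} = \sqrt{7 + \left(1 + 44\right)} = \sqrt{7 + 45} = \sqrt{52} = 2 \sqrt{13}$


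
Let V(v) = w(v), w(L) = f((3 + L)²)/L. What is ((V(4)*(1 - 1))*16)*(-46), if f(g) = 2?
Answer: 0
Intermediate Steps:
w(L) = 2/L
V(v) = 2/v
((V(4)*(1 - 1))*16)*(-46) = (((2/4)*(1 - 1))*16)*(-46) = (((2*(¼))*0)*16)*(-46) = (((½)*0)*16)*(-46) = (0*16)*(-46) = 0*(-46) = 0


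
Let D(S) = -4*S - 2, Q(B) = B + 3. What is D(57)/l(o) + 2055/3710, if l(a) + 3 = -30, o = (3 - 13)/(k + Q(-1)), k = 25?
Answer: 184223/24486 ≈ 7.5236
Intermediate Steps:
Q(B) = 3 + B
D(S) = -2 - 4*S
o = -10/27 (o = (3 - 13)/(25 + (3 - 1)) = -10/(25 + 2) = -10/27 ≈ -0.37037)
l(a) = -33 (l(a) = -3 - 30 = -33)
D(57)/l(o) + 2055/3710 = (-2 - 4*57)/(-33) + 2055/3710 = (-2 - 228)*(-1/33) + 2055*(1/3710) = -230*(-1/33) + 411/742 = 230/33 + 411/742 = 184223/24486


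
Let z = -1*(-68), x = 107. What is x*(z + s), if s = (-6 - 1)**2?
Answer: 12519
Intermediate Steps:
z = 68
s = 49 (s = (-7)**2 = 49)
x*(z + s) = 107*(68 + 49) = 107*117 = 12519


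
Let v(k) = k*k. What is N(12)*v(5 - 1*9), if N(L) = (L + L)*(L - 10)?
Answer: 768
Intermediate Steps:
v(k) = k**2
N(L) = 2*L*(-10 + L) (N(L) = (2*L)*(-10 + L) = 2*L*(-10 + L))
N(12)*v(5 - 1*9) = (2*12*(-10 + 12))*(5 - 1*9)**2 = (2*12*2)*(5 - 9)**2 = 48*(-4)**2 = 48*16 = 768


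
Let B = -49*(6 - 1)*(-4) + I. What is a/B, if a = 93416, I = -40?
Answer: 23354/235 ≈ 99.379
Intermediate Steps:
B = 940 (B = -49*(6 - 1)*(-4) - 40 = -245*(-4) - 40 = -49*(-20) - 40 = 980 - 40 = 940)
a/B = 93416/940 = 93416*(1/940) = 23354/235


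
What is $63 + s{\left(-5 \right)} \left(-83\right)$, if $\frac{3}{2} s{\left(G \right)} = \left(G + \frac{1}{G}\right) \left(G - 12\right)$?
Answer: $- \frac{72427}{15} \approx -4828.5$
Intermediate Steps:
$s{\left(G \right)} = \frac{2 \left(-12 + G\right) \left(G + \frac{1}{G}\right)}{3}$ ($s{\left(G \right)} = \frac{2 \left(G + \frac{1}{G}\right) \left(G - 12\right)}{3} = \frac{2 \left(G + \frac{1}{G}\right) \left(-12 + G\right)}{3} = \frac{2 \left(-12 + G\right) \left(G + \frac{1}{G}\right)}{3}$)
$63 + s{\left(-5 \right)} \left(-83\right) = 63 + \frac{2 \left(-12 - 5 \left(1 + \left(-5\right)^{2} - -60\right)\right)}{3 \left(-5\right)} \left(-83\right) = 63 + \frac{2}{3} \left(- \frac{1}{5}\right) \left(-12 - 5 \left(1 + 25 + 60\right)\right) \left(-83\right) = 63 + \frac{2}{3} \left(- \frac{1}{5}\right) \left(-12 - 430\right) \left(-83\right) = 63 + \frac{2}{3} \left(- \frac{1}{5}\right) \left(-442\right) \left(-83\right) = 63 + \frac{884}{15} \left(-83\right) = 63 - \frac{73372}{15} = - \frac{72427}{15}$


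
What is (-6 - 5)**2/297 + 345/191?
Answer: 11416/5157 ≈ 2.2137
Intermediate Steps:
(-6 - 5)**2/297 + 345/191 = (-11)**2*(1/297) + 345*(1/191) = 121*(1/297) + 345/191 = 11/27 + 345/191 = 11416/5157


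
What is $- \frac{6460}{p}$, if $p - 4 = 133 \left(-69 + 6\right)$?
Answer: $\frac{1292}{1675} \approx 0.77134$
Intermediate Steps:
$p = -8375$ ($p = 4 + 133 \left(-69 + 6\right) = 4 + 133 \left(-63\right) = 4 - 8379 = -8375$)
$- \frac{6460}{p} = - \frac{6460}{-8375} = \left(-6460\right) \left(- \frac{1}{8375}\right) = \frac{1292}{1675}$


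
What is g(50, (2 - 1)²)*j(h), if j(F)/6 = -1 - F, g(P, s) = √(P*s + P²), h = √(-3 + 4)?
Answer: -60*√102 ≈ -605.97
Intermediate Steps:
h = 1 (h = √1 = 1)
g(P, s) = √(P² + P*s)
j(F) = -6 - 6*F (j(F) = 6*(-1 - F) = -6 - 6*F)
g(50, (2 - 1)²)*j(h) = √(50*(50 + (2 - 1)²))*(-6 - 6*1) = √(50*(50 + 1²))*(-6 - 6) = √(50*(50 + 1))*(-12) = √(50*51)*(-12) = √2550*(-12) = (5*√102)*(-12) = -60*√102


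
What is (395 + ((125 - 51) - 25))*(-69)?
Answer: -30636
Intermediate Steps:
(395 + ((125 - 51) - 25))*(-69) = (395 + (74 - 25))*(-69) = (395 + 49)*(-69) = 444*(-69) = -30636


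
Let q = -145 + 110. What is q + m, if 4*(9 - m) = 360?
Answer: -116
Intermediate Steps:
m = -81 (m = 9 - 1/4*360 = 9 - 90 = -81)
q = -35
q + m = -35 - 81 = -116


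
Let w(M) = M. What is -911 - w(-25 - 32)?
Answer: -854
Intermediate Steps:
-911 - w(-25 - 32) = -911 - (-25 - 32) = -911 - 1*(-57) = -911 + 57 = -854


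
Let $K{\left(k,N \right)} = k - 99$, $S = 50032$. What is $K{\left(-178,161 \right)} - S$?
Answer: $-50309$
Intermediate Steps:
$K{\left(k,N \right)} = -99 + k$
$K{\left(-178,161 \right)} - S = \left(-99 - 178\right) - 50032 = -277 - 50032 = -50309$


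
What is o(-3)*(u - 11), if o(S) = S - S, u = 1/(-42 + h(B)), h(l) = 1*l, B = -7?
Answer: 0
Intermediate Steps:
h(l) = l
u = -1/49 (u = 1/(-42 - 7) = 1/(-49) = -1/49 ≈ -0.020408)
o(S) = 0
o(-3)*(u - 11) = 0*(-1/49 - 11) = 0*(-540/49) = 0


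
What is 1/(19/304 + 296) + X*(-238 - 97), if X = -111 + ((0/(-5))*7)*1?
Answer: 176145361/4737 ≈ 37185.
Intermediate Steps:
X = -111 (X = -111 + ((0*(-⅕))*7)*1 = -111 + (0*7)*1 = -111 + 0*1 = -111 + 0 = -111)
1/(19/304 + 296) + X*(-238 - 97) = 1/(19/304 + 296) - 111*(-238 - 97) = 1/(19*(1/304) + 296) - 111*(-335) = 1/(1/16 + 296) + 37185 = 1/(4737/16) + 37185 = 16/4737 + 37185 = 176145361/4737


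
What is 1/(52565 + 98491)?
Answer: 1/151056 ≈ 6.6201e-6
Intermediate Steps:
1/(52565 + 98491) = 1/151056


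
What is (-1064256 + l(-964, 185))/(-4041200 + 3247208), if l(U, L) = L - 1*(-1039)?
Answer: 44293/33083 ≈ 1.3388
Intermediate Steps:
l(U, L) = 1039 + L (l(U, L) = L + 1039 = 1039 + L)
(-1064256 + l(-964, 185))/(-4041200 + 3247208) = (-1064256 + (1039 + 185))/(-4041200 + 3247208) = (-1064256 + 1224)/(-793992) = -1063032*(-1/793992) = 44293/33083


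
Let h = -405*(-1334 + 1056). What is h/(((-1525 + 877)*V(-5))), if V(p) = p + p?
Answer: 139/8 ≈ 17.375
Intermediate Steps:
h = 112590 (h = -405*(-278) = 112590)
V(p) = 2*p
h/(((-1525 + 877)*V(-5))) = 112590/(((-1525 + 877)*(2*(-5)))) = 112590/((-648*(-10))) = 112590/6480 = 112590*(1/6480) = 139/8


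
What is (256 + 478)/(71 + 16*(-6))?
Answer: -734/25 ≈ -29.360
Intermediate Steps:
(256 + 478)/(71 + 16*(-6)) = 734/(71 - 96) = 734/(-25) = 734*(-1/25) = -734/25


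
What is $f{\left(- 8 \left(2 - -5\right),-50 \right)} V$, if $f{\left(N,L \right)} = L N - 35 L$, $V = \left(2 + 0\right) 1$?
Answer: $9100$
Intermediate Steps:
$V = 2$ ($V = 2 \cdot 1 = 2$)
$f{\left(N,L \right)} = - 35 L + L N$
$f{\left(- 8 \left(2 - -5\right),-50 \right)} V = - 50 \left(-35 - 8 \left(2 - -5\right)\right) 2 = - 50 \left(-35 - 8 \left(2 + 5\right)\right) 2 = - 50 \left(-35 - 56\right) 2 = \left(-50\right) \left(-91\right) 2 = 4550 \cdot 2 = 9100$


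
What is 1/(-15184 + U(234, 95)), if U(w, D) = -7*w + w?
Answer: -1/16588 ≈ -6.0285e-5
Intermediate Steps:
U(w, D) = -6*w
1/(-15184 + U(234, 95)) = 1/(-15184 - 6*234) = 1/(-15184 - 1404) = 1/(-16588) = -1/16588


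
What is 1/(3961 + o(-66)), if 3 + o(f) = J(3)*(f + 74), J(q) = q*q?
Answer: 1/4030 ≈ 0.00024814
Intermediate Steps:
J(q) = q²
o(f) = 663 + 9*f (o(f) = -3 + 3²*(f + 74) = -3 + 9*(74 + f) = -3 + (666 + 9*f) = 663 + 9*f)
1/(3961 + o(-66)) = 1/(3961 + (663 + 9*(-66))) = 1/(3961 + (663 - 594)) = 1/(3961 + 69) = 1/4030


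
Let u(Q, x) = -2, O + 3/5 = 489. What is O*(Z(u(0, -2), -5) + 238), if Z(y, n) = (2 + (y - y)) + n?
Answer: 114774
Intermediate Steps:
O = 2442/5 (O = -3/5 + 489 = 2442/5 ≈ 488.40)
Z(y, n) = 2 + n (Z(y, n) = (2 + 0) + n = 2 + n)
O*(Z(u(0, -2), -5) + 238) = 2442*((2 - 5) + 238)/5 = 2442*(-3 + 238)/5 = (2442/5)*235 = 114774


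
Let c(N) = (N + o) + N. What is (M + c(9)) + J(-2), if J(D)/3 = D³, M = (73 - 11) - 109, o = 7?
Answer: -46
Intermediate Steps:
M = -47 (M = 62 - 109 = -47)
J(D) = 3*D³
c(N) = 7 + 2*N (c(N) = (N + 7) + N = (7 + N) + N = 7 + 2*N)
(M + c(9)) + J(-2) = (-47 + (7 + 2*9)) + 3*(-2)³ = (-47 + (7 + 18)) + 3*(-8) = (-47 + 25) - 24 = -22 - 24 = -46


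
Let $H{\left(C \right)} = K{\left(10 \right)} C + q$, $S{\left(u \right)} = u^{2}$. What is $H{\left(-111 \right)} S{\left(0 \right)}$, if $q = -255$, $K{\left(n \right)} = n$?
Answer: $0$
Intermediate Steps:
$H{\left(C \right)} = -255 + 10 C$ ($H{\left(C \right)} = 10 C - 255 = -255 + 10 C$)
$H{\left(-111 \right)} S{\left(0 \right)} = \left(-255 + 10 \left(-111\right)\right) 0^{2} = \left(-255 - 1110\right) 0 = \left(-1365\right) 0 = 0$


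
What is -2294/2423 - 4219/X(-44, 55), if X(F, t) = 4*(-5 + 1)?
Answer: 10185933/38768 ≈ 262.74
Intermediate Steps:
X(F, t) = -16 (X(F, t) = 4*(-4) = -16)
-2294/2423 - 4219/X(-44, 55) = -2294/2423 - 4219/(-16) = -2294*1/2423 - 4219*(-1/16) = -2294/2423 + 4219/16 = 10185933/38768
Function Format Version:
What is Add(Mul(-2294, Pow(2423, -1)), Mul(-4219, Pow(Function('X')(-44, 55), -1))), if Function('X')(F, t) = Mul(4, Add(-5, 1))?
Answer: Rational(10185933, 38768) ≈ 262.74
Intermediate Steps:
Function('X')(F, t) = -16 (Function('X')(F, t) = Mul(4, -4) = -16)
Add(Mul(-2294, Pow(2423, -1)), Mul(-4219, Pow(Function('X')(-44, 55), -1))) = Add(Mul(-2294, Pow(2423, -1)), Mul(-4219, Pow(-16, -1))) = Add(Mul(-2294, Rational(1, 2423)), Mul(-4219, Rational(-1, 16))) = Add(Rational(-2294, 2423), Rational(4219, 16)) = Rational(10185933, 38768)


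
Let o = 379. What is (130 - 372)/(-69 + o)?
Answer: -121/155 ≈ -0.78065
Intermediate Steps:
(130 - 372)/(-69 + o) = (130 - 372)/(-69 + 379) = -242/310 = -242*1/310 = -121/155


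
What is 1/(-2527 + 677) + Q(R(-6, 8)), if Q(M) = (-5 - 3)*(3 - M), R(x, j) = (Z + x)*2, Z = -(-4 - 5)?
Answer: 44399/1850 ≈ 23.999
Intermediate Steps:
Z = 9 (Z = -1*(-9) = 9)
R(x, j) = 18 + 2*x (R(x, j) = (9 + x)*2 = 18 + 2*x)
Q(M) = -24 + 8*M (Q(M) = -8*(3 - M) = -24 + 8*M)
1/(-2527 + 677) + Q(R(-6, 8)) = 1/(-2527 + 677) + (-24 + 8*(18 + 2*(-6))) = 1/(-1850) + (-24 + 8*(18 - 12)) = -1/1850 + (-24 + 8*6) = -1/1850 + (-24 + 48) = -1/1850 + 24 = 44399/1850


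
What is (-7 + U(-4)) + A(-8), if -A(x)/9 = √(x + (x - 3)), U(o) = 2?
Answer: -5 - 9*I*√19 ≈ -5.0 - 39.23*I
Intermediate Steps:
A(x) = -9*√(-3 + 2*x) (A(x) = -9*√(x + (x - 3)) = -9*√(x + (-3 + x)) = -9*√(-3 + 2*x))
(-7 + U(-4)) + A(-8) = (-7 + 2) - 9*√(-3 + 2*(-8)) = -5 - 9*√(-3 - 16) = -5 - 9*I*√19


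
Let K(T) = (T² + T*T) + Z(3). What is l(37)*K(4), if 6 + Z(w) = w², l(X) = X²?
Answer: 47915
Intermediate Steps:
Z(w) = -6 + w²
K(T) = 3 + 2*T² (K(T) = (T² + T*T) + (-6 + 3²) = (T² + T²) + (-6 + 9) = 2*T² + 3 = 3 + 2*T²)
l(37)*K(4) = 37²*(3 + 2*4²) = 1369*(3 + 2*16) = 1369*(3 + 32) = 1369*35 = 47915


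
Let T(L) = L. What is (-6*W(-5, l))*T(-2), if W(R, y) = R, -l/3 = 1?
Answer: -60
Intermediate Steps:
l = -3 (l = -3*1 = -3)
(-6*W(-5, l))*T(-2) = -6*(-5)*(-2) = 30*(-2) = -60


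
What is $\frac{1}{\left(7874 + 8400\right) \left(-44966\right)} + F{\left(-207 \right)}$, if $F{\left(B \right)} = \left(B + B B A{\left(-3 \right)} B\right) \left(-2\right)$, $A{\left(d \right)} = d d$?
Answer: $\frac{116832383124046991}{731776684} \approx 1.5966 \cdot 10^{8}$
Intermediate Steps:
$A{\left(d \right)} = d^{2}$
$F{\left(B \right)} = - 18 B^{3} - 2 B$ ($F{\left(B \right)} = \left(B + B B \left(-3\right)^{2} B\right) \left(-2\right) = \left(B + B^{2} \cdot 9 B\right) \left(-2\right) = \left(B + 9 B^{2} B\right) \left(-2\right) = \left(B + 9 B^{3}\right) \left(-2\right) = - 18 B^{3} - 2 B$)
$\frac{1}{\left(7874 + 8400\right) \left(-44966\right)} + F{\left(-207 \right)} = \frac{1}{\left(7874 + 8400\right) \left(-44966\right)} - \left(-414 + 18 \left(-207\right)^{3}\right) = \frac{1}{16274} \left(- \frac{1}{44966}\right) + \left(\left(-18\right) \left(-8869743\right) + 414\right) = \frac{1}{16274} \left(- \frac{1}{44966}\right) + \left(159655374 + 414\right) = - \frac{1}{731776684} + 159655788 = \frac{116832383124046991}{731776684}$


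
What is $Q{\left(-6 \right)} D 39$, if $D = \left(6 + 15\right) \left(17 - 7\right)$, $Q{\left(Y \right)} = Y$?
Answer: $-49140$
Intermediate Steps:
$D = 210$ ($D = 21 \cdot 10 = 210$)
$Q{\left(-6 \right)} D 39 = \left(-6\right) 210 \cdot 39 = \left(-1260\right) 39 = -49140$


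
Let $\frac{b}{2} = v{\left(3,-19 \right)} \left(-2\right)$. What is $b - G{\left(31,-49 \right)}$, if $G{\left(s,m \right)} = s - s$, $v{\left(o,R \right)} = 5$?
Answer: $-20$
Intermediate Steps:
$G{\left(s,m \right)} = 0$
$b = -20$ ($b = 2 \cdot 5 \left(-2\right) = 2 \left(-10\right) = -20$)
$b - G{\left(31,-49 \right)} = -20 - 0 = -20 + 0 = -20$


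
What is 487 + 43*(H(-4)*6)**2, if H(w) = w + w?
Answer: 99559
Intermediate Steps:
H(w) = 2*w
487 + 43*(H(-4)*6)**2 = 487 + 43*((2*(-4))*6)**2 = 487 + 43*(-8*6)**2 = 487 + 43*(-48)**2 = 487 + 43*2304 = 487 + 99072 = 99559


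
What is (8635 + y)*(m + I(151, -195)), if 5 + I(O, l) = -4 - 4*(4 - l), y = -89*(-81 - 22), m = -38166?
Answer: -693761742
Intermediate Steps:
y = 9167 (y = -89*(-103) = 9167)
I(O, l) = -25 + 4*l (I(O, l) = -5 + (-4 - 4*(4 - l)) = -5 + (-4 + (-16 + 4*l)) = -5 + (-20 + 4*l) = -25 + 4*l)
(8635 + y)*(m + I(151, -195)) = (8635 + 9167)*(-38166 + (-25 + 4*(-195))) = 17802*(-38166 + (-25 - 780)) = 17802*(-38166 - 805) = 17802*(-38971) = -693761742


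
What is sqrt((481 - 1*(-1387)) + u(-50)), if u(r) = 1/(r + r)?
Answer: sqrt(186799)/10 ≈ 43.220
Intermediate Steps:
u(r) = 1/(2*r)
sqrt((481 - 1*(-1387)) + u(-50)) = sqrt((481 - 1*(-1387)) + (1/2)/(-50)) = sqrt((481 + 1387) + (1/2)*(-1/50)) = sqrt(1868 - 1/100) = sqrt(186799/100) = sqrt(186799)/10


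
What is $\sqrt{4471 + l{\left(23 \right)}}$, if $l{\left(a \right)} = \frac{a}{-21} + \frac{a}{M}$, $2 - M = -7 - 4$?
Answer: $\frac{\sqrt{333269391}}{273} \approx 66.871$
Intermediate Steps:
$M = 13$ ($M = 2 - \left(-7 - 4\right) = 2 - -11 = 2 + 11 = 13$)
$l{\left(a \right)} = \frac{8 a}{273}$ ($l{\left(a \right)} = \frac{a}{-21} + \frac{a}{13} = a \left(- \frac{1}{21}\right) + a \frac{1}{13} = - \frac{a}{21} + \frac{a}{13} = \frac{8 a}{273}$)
$\sqrt{4471 + l{\left(23 \right)}} = \sqrt{4471 + \frac{8}{273} \cdot 23} = \sqrt{4471 + \frac{184}{273}} = \sqrt{\frac{1220767}{273}} = \frac{\sqrt{333269391}}{273}$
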